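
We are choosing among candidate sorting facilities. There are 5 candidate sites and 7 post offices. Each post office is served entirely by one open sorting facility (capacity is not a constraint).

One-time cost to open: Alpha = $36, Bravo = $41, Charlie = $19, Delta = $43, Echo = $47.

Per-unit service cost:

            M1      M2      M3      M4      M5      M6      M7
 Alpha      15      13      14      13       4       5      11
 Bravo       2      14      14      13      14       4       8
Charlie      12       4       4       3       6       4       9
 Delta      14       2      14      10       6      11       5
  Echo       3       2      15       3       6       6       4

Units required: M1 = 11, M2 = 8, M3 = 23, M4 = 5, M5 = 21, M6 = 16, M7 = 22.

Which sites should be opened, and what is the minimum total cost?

For any fixed open set, each post office goes to its cheapest open site; total = fixed + service.
{Alpha, Charlie, Echo}: M1→Echo 3·11=33, M2→Echo 2·8=16, M3→Charlie 4·23=92, M4→Charlie 3·5=15, M5→Alpha 4·21=84, M6→Charlie 4·16=64, M7→Echo 4·22=88. Service 392; fixed 102; total 494.
{Charlie, Echo}: service 434 + fixed 66 = 500
{Alpha, Bravo, Charlie, Echo}: service 381 + fixed 143 = 524
{Alpha, Bravo, Charlie, Delta, Echo}: M1→Bravo 2·11=22, M2→Delta 2·8=16, M3→Charlie 4·23=92, M4→Charlie 3·5=15, M5→Alpha 4·21=84, M6→Bravo 4·16=64, M7→Echo 4·22=88. Service 381; fixed 186; total 567.
No other subset beats 494.

Open Alpha, Charlie and Echo; minimum total cost 494.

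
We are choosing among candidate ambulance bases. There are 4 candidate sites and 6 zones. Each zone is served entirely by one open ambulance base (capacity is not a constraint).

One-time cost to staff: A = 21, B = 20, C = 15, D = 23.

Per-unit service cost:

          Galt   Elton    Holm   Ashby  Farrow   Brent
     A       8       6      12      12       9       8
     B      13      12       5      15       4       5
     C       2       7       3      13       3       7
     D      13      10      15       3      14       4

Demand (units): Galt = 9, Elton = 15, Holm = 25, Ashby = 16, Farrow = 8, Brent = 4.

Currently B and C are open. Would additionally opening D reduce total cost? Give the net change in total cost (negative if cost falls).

Yes — net change −141 (cost falls by 141).

Current service cost with {B, C}: 450.
Adding D: each zone re-picks its cheapest; new service cost 286, saving 164.
Extra fixed cost: 23. Net change = 23 − 164 = -141.
(Totals: 485 → 344.)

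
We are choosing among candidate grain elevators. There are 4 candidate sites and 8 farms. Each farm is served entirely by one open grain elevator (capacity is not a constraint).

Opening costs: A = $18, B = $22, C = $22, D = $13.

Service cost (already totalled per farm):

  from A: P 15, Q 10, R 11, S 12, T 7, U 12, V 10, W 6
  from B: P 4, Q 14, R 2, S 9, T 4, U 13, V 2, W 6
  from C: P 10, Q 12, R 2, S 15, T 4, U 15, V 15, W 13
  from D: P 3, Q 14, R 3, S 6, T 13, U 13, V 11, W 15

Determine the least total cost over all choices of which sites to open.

Minimum total cost: 76

For any fixed open set, each farm goes to its cheapest open site; total = fixed + service.
{B}: P→B 4, Q→B 14, R→B 2, S→B 9, T→B 4, U→B 13, V→B 2, W→B 6. Service 54; fixed 22; total 76.
{B, D}: service 50 + fixed 35 = 85
{A, D}: P→D 3, Q→A 10, R→D 3, S→D 6, T→A 7, U→A 12, V→A 10, W→A 6. Service 57; fixed 31; total 88.
{A, B, C, D}: service 45 + fixed 75 = 120
No other subset beats 76.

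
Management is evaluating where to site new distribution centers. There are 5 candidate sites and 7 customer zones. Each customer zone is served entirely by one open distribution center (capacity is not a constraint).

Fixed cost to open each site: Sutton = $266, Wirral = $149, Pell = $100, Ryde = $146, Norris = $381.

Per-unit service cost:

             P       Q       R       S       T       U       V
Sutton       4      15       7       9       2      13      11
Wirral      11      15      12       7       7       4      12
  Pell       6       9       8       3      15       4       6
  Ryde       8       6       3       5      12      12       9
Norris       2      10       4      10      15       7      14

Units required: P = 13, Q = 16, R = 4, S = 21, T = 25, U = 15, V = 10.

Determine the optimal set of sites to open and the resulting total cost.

For any fixed open set, each customer zone goes to its cheapest open site; total = fixed + service.
{Sutton, Pell}: P→Sutton 4·13=52, Q→Pell 9·16=144, R→Sutton 7·4=28, S→Pell 3·21=63, T→Sutton 2·25=50, U→Pell 4·15=60, V→Pell 6·10=60. Service 457; fixed 366; total 823.
{Wirral, Pell}: service 612 + fixed 249 = 861
{Sutton, Pell, Ryde}: service 393 + fixed 512 = 905
{Sutton, Wirral, Pell, Ryde, Norris}: P→Norris 2·13=26, Q→Ryde 6·16=96, R→Ryde 3·4=12, S→Pell 3·21=63, T→Sutton 2·25=50, U→Wirral 4·15=60, V→Pell 6·10=60. Service 367; fixed 1042; total 1409.
No other subset beats 823.

Open Sutton and Pell; minimum total cost 823.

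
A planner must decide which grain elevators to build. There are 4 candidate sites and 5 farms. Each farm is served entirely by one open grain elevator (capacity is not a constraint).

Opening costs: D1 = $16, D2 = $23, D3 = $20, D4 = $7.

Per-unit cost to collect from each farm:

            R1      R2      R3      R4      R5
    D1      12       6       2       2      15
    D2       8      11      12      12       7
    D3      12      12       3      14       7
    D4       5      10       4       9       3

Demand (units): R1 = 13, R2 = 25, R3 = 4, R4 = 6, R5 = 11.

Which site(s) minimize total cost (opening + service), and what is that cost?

Open D1 and D4; minimum total cost 291.

For any fixed open set, each farm goes to its cheapest open site; total = fixed + service.
{D1, D4}: R1→D4 5·13=65, R2→D1 6·25=150, R3→D1 2·4=8, R4→D1 2·6=12, R5→D4 3·11=33. Service 268; fixed 23; total 291.
{D1, D3, D4}: service 268 + fixed 43 = 311
{D1, D2, D4}: service 268 + fixed 46 = 314
{D1, D2, D3, D4}: service 268 + fixed 66 = 334
No other subset beats 291.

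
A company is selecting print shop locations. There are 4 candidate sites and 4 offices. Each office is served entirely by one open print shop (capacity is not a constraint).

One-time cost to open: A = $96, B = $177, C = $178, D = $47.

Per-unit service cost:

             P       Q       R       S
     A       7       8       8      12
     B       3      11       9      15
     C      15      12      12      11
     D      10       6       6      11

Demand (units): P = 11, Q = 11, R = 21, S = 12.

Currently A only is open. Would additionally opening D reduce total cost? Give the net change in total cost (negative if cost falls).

Current service cost with {A}: 477.
Adding D: each office re-picks its cheapest; new service cost 401, saving 76.
Extra fixed cost: 47. Net change = 47 − 76 = -29.
(Totals: 573 → 544.)

Yes — net change −29 (cost falls by 29).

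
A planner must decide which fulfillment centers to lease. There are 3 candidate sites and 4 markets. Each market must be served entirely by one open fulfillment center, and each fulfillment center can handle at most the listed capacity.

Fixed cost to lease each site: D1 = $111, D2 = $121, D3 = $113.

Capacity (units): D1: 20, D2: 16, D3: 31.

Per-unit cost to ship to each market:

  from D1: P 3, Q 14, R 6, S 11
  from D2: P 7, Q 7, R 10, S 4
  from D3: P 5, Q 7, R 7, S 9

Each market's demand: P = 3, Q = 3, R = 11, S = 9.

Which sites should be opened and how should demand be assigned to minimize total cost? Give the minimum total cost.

Minimum total cost: 307

Open {D3}: P→D3 5·3=15, Q→D3 7·3=21, R→D3 7·11=77, S→D3 9·9=81.
Loads: D3 carries 26/31. Service 194; fixed 113; total 307.
Next best feasible plan costs 364.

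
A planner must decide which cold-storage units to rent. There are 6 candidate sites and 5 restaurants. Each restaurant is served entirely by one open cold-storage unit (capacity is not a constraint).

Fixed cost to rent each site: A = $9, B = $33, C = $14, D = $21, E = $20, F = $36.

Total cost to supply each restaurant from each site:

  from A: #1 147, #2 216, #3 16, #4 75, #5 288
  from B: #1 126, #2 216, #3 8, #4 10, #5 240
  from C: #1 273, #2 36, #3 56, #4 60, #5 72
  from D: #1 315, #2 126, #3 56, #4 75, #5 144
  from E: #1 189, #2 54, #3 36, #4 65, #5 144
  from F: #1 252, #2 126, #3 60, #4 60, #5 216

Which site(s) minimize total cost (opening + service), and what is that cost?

For any fixed open set, each restaurant goes to its cheapest open site; total = fixed + service.
{B, C}: #1→B 126, #2→C 36, #3→B 8, #4→B 10, #5→C 72. Service 252; fixed 47; total 299.
{A, B, C}: service 252 + fixed 56 = 308
{B, C, E}: service 252 + fixed 67 = 319
{A, B, C, D, E, F}: #1→B 126, #2→C 36, #3→B 8, #4→B 10, #5→C 72. Service 252; fixed 133; total 385.
No other subset beats 299.

Open B and C; minimum total cost 299.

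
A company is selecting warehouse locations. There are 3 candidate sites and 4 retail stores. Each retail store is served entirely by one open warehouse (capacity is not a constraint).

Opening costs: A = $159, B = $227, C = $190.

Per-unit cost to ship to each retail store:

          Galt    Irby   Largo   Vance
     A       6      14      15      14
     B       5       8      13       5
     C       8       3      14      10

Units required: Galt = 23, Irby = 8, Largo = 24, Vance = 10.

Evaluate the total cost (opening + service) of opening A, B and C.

Total cost: 1077

Each retail store is assigned to its cheapest site among the open ones.
{A, B, C}: Galt→B 5·23=115, Irby→C 3·8=24, Largo→B 13·24=312, Vance→B 5·10=50. Service 501; fixed 576; total 1077.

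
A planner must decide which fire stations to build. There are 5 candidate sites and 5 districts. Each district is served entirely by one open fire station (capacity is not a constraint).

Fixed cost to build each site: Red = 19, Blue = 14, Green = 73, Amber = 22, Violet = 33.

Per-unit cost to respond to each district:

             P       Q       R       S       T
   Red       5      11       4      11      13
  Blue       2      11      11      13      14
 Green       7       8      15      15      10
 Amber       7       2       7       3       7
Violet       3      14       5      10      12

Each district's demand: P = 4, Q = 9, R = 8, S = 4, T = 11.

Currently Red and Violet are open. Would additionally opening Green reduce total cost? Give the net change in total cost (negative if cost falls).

No — net change +24 (cost rises by 24).

Current service cost with {Red, Violet}: 315.
Adding Green: each district re-picks its cheapest; new service cost 266, saving 49.
Extra fixed cost: 73. Net change = 73 − 49 = 24.
(Totals: 367 → 391.)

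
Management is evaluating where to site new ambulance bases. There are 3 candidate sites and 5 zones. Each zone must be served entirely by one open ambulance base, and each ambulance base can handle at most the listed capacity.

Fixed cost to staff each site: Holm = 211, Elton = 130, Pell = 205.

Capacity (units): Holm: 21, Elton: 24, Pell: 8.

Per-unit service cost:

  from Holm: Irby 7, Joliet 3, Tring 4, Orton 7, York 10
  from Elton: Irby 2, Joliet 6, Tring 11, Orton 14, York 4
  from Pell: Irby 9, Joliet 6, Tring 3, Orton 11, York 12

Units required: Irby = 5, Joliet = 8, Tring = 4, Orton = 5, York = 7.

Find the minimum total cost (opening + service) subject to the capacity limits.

Minimum total cost: 454

Open {Holm, Elton}: Irby→Elton 2·5=10, Joliet→Holm 3·8=24, Tring→Holm 4·4=16, Orton→Holm 7·5=35, York→Elton 4·7=28.
Loads: Holm carries 17/21, Elton carries 12/24. Service 113; fixed 341; total 454.
Next best feasible plan costs 478.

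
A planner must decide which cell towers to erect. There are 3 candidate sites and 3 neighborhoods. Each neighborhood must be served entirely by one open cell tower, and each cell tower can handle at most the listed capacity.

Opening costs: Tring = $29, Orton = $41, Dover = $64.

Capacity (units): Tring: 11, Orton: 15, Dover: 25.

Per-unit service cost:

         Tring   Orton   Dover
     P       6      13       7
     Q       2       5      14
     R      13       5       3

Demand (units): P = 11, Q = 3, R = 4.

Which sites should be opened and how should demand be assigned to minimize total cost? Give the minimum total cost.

Open {Tring, Orton}: P→Tring 6·11=66, Q→Orton 5·3=15, R→Orton 5·4=20.
Loads: Tring carries 11/11, Orton carries 7/15. Service 101; fixed 70; total 171.
Next best feasible plan costs 188.

Minimum total cost: 171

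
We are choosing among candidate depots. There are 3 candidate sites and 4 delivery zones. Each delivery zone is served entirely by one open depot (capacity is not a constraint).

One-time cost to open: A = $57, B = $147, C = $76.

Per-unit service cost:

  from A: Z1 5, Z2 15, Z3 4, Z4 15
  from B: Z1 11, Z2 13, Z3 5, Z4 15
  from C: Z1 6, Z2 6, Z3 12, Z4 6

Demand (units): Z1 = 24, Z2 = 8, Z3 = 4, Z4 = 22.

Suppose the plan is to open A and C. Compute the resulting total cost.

Each delivery zone is assigned to its cheapest site among the open ones.
{A, C}: Z1→A 5·24=120, Z2→C 6·8=48, Z3→A 4·4=16, Z4→C 6·22=132. Service 316; fixed 133; total 449.

Total cost: 449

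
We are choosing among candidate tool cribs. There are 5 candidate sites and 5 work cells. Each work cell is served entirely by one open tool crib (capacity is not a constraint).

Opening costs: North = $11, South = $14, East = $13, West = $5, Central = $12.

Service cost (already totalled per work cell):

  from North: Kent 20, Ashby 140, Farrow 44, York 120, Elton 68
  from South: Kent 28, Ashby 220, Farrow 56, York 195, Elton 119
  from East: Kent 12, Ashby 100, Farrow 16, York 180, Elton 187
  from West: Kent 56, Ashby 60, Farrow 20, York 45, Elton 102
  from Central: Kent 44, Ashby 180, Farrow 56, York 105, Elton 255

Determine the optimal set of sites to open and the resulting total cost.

Open North and West; minimum total cost 229.

For any fixed open set, each work cell goes to its cheapest open site; total = fixed + service.
{North, West}: Kent→North 20, Ashby→West 60, Farrow→West 20, York→West 45, Elton→North 68. Service 213; fixed 16; total 229.
{North, East, West}: service 201 + fixed 29 = 230
{North, West, Central}: service 213 + fixed 28 = 241
{North, South, East, West, Central}: service 201 + fixed 55 = 256
No other subset beats 229.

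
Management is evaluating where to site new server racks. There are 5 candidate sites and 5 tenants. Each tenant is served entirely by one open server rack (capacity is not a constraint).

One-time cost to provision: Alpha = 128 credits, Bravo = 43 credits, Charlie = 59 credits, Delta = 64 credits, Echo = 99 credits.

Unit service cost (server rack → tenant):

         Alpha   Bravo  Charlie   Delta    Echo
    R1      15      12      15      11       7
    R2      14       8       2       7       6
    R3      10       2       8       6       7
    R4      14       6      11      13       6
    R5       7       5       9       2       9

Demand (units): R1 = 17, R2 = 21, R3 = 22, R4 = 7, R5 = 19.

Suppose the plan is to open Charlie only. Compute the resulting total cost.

Total cost: 780

Each tenant is assigned to its cheapest site among the open ones.
{Charlie}: R1→Charlie 15·17=255, R2→Charlie 2·21=42, R3→Charlie 8·22=176, R4→Charlie 11·7=77, R5→Charlie 9·19=171. Service 721; fixed 59; total 780.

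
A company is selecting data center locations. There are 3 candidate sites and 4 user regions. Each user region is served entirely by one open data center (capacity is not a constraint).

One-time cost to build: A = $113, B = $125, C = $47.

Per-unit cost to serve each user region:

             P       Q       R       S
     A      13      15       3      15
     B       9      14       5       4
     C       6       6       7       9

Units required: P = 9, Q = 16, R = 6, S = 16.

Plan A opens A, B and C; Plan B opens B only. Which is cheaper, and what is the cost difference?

Plan A is cheaper by 7.

Plan A: {A, B, C}: P→C 6·9=54, Q→C 6·16=96, R→A 3·6=18, S→B 4·16=64. Service 232; fixed 285; total 517.
Plan B: {B}: P→B 9·9=81, Q→B 14·16=224, R→B 5·6=30, S→B 4·16=64. Service 399; fixed 125; total 524.
Difference: |517 − 524| = 7.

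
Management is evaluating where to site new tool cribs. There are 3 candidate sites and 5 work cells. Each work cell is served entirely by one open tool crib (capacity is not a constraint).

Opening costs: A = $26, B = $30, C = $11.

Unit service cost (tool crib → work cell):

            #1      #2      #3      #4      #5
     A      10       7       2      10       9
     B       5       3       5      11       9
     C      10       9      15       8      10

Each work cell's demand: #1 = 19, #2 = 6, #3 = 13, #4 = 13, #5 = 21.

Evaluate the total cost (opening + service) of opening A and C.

Each work cell is assigned to its cheapest site among the open ones.
{A, C}: #1→A 10·19=190, #2→A 7·6=42, #3→A 2·13=26, #4→C 8·13=104, #5→A 9·21=189. Service 551; fixed 37; total 588.

Total cost: 588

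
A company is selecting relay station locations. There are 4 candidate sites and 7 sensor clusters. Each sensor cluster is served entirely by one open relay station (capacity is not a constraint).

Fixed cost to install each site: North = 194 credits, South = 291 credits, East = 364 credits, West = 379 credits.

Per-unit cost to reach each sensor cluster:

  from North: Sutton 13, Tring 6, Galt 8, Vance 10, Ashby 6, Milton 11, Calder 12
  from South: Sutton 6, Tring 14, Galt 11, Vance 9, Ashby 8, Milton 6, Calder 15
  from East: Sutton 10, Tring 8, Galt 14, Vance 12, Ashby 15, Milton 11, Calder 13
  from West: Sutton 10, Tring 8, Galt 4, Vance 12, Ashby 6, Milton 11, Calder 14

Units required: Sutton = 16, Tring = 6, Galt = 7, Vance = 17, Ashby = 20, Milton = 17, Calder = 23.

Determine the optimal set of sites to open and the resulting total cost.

Open North only; minimum total cost 1247.

For any fixed open set, each sensor cluster goes to its cheapest open site; total = fixed + service.
{North}: Sutton→North 13·16=208, Tring→North 6·6=36, Galt→North 8·7=56, Vance→North 10·17=170, Ashby→North 6·20=120, Milton→North 11·17=187, Calder→North 12·23=276. Service 1053; fixed 194; total 1247.
{South}: Sutton→South 6·16=96, Tring→South 14·6=84, Galt→South 11·7=77, Vance→South 9·17=153, Ashby→South 8·20=160, Milton→South 6·17=102, Calder→South 15·23=345. Service 1017; fixed 291; total 1308.
{North, South}: Sutton→South 6·16=96, Tring→North 6·6=36, Galt→North 8·7=56, Vance→South 9·17=153, Ashby→North 6·20=120, Milton→South 6·17=102, Calder→North 12·23=276. Service 839; fixed 485; total 1324.
{North, South, East, West}: service 811 + fixed 1228 = 2039
No other subset beats 1247.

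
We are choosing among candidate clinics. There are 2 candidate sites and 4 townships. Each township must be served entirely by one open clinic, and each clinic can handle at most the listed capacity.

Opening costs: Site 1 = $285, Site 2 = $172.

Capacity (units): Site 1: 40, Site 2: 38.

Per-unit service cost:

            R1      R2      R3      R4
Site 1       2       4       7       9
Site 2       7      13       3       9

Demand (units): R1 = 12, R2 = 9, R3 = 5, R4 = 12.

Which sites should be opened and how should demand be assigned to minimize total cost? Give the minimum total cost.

Open {Site 1}: R1→Site 1 2·12=24, R2→Site 1 4·9=36, R3→Site 1 7·5=35, R4→Site 1 9·12=108.
Loads: Site 1 carries 38/40. Service 203; fixed 285; total 488.
Next best feasible plan costs 496.

Minimum total cost: 488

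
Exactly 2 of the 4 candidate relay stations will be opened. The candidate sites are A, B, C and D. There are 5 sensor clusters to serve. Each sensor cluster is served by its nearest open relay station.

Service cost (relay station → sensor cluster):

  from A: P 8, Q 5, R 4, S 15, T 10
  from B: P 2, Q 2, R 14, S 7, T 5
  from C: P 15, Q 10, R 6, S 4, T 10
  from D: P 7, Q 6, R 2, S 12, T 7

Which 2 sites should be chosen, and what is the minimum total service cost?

With exactly 2 open, each sensor cluster uses its cheapest among the chosen.
{B, D}: P→B 2, Q→B 2, R→D 2, S→B 7, T→B 5. Service cost 18.
{B, C}: service cost 19
{A, B}: service cost 20
Among all 6 size-2 choices, {B, D} is lowest.

Choose B and D; total service cost 18.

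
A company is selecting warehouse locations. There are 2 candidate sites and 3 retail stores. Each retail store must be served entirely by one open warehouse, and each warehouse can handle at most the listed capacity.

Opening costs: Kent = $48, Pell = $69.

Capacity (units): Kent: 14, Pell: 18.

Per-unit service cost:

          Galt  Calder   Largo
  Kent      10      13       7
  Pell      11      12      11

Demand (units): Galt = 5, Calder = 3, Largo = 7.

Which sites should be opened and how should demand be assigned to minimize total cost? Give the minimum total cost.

Open {Pell}: Galt→Pell 11·5=55, Calder→Pell 12·3=36, Largo→Pell 11·7=77.
Loads: Pell carries 15/18. Service 168; fixed 69; total 237.
Next best feasible plan costs 252.

Minimum total cost: 237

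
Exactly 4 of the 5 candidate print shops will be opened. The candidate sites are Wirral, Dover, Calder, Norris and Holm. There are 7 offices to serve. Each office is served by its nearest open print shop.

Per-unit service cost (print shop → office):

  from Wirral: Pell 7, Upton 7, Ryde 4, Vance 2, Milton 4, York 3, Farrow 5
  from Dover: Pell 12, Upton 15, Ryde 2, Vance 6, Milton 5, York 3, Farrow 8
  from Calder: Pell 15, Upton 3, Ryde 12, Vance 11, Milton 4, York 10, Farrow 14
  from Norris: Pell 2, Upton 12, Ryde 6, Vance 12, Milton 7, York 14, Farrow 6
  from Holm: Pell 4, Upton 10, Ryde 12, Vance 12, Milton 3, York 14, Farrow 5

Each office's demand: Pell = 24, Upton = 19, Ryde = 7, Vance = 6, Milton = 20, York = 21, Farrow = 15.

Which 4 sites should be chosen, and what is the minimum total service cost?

With exactly 4 open, each office uses its cheapest among the chosen.
{Wirral, Calder, Norris, Holm}: Pell→Norris 2·24=48, Upton→Calder 3·19=57, Ryde→Wirral 4·7=28, Vance→Wirral 2·6=12, Milton→Holm 3·20=60, York→Wirral 3·21=63, Farrow→Wirral 5·15=75. Service cost 343.
{Wirral, Dover, Calder, Norris}: service cost 349
{Dover, Calder, Norris, Holm}: service cost 353
Among all 5 size-4 choices, {Wirral, Calder, Norris, Holm} is lowest.

Choose Wirral, Calder, Norris and Holm; total service cost 343.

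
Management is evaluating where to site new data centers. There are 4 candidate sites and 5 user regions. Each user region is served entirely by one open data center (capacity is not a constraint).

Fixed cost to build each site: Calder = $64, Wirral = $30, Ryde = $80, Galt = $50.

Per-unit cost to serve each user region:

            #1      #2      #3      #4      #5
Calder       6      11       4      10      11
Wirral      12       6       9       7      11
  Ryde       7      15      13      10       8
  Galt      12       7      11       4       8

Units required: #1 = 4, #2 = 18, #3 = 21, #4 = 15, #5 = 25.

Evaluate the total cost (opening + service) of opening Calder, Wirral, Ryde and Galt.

Total cost: 700

Each user region is assigned to its cheapest site among the open ones.
{Calder, Wirral, Ryde, Galt}: #1→Calder 6·4=24, #2→Wirral 6·18=108, #3→Calder 4·21=84, #4→Galt 4·15=60, #5→Ryde 8·25=200. Service 476; fixed 224; total 700.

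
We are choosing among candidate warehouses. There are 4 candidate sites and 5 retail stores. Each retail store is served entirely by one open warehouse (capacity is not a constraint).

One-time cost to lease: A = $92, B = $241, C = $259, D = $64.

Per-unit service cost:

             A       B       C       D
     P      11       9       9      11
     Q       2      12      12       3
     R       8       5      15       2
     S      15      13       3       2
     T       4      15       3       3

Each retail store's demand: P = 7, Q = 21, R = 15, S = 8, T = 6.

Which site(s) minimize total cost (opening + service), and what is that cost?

Open D only; minimum total cost 268.

For any fixed open set, each retail store goes to its cheapest open site; total = fixed + service.
{D}: P→D 11·7=77, Q→D 3·21=63, R→D 2·15=30, S→D 2·8=16, T→D 3·6=18. Service 204; fixed 64; total 268.
{A, D}: P→A 11·7=77, Q→A 2·21=42, R→D 2·15=30, S→D 2·8=16, T→D 3·6=18. Service 183; fixed 156; total 339.
{A}: service 383 + fixed 92 = 475
{A, B, C, D}: service 169 + fixed 656 = 825
No other subset beats 268.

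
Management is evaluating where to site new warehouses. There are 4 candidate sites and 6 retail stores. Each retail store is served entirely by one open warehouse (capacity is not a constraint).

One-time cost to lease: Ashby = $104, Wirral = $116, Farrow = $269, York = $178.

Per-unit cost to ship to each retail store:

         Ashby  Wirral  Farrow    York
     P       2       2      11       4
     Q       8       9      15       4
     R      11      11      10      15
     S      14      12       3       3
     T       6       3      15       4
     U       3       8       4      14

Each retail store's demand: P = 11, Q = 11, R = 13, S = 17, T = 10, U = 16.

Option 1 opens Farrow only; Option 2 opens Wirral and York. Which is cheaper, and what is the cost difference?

Option 2 is cheaper by 238.

Option 1: {Farrow}: P→Farrow 11·11=121, Q→Farrow 15·11=165, R→Farrow 10·13=130, S→Farrow 3·17=51, T→Farrow 15·10=150, U→Farrow 4·16=64. Service 681; fixed 269; total 950.
Option 2: {Wirral, York}: P→Wirral 2·11=22, Q→York 4·11=44, R→Wirral 11·13=143, S→York 3·17=51, T→Wirral 3·10=30, U→Wirral 8·16=128. Service 418; fixed 294; total 712.
Difference: |950 − 712| = 238.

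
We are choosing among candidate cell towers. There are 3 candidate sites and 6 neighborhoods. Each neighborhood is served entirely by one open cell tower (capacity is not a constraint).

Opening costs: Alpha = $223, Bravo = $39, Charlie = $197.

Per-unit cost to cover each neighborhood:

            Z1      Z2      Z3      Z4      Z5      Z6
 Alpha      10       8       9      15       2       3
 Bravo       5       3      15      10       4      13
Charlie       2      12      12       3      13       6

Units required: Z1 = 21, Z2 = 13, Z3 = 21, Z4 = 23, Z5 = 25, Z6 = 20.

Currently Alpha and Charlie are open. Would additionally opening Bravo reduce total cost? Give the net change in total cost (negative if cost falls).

Yes — net change −26 (cost falls by 26).

Current service cost with {Alpha, Charlie}: 514.
Adding Bravo: each neighborhood re-picks its cheapest; new service cost 449, saving 65.
Extra fixed cost: 39. Net change = 39 − 65 = -26.
(Totals: 934 → 908.)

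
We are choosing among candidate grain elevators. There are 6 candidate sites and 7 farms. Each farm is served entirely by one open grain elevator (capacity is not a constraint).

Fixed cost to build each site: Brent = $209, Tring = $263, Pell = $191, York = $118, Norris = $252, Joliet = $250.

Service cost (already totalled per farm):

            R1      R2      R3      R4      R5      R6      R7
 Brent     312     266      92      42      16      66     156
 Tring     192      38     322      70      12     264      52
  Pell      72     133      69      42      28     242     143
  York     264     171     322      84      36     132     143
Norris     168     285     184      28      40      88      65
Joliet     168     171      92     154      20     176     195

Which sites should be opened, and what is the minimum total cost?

For any fixed open set, each farm goes to its cheapest open site; total = fixed + service.
{Pell}: R1→Pell 72, R2→Pell 133, R3→Pell 69, R4→Pell 42, R5→Pell 28, R6→Pell 242, R7→Pell 143. Service 729; fixed 191; total 920.
{Pell, Norris}: service 483 + fixed 443 = 926
{Pell, York}: service 619 + fixed 309 = 928
{Brent, Tring, Pell, York, Norris, Joliet}: R1→Pell 72, R2→Tring 38, R3→Pell 69, R4→Norris 28, R5→Tring 12, R6→Brent 66, R7→Tring 52. Service 337; fixed 1283; total 1620.
No other subset beats 920.

Open Pell only; minimum total cost 920.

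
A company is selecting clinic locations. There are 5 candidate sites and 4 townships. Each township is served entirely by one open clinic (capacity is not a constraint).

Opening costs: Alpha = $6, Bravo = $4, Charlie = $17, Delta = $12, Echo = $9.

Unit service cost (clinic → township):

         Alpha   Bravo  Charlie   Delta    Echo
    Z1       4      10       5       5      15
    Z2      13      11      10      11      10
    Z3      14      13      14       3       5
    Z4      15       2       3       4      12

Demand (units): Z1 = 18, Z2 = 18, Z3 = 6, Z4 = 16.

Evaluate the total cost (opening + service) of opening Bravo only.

Total cost: 492

Each township is assigned to its cheapest site among the open ones.
{Bravo}: Z1→Bravo 10·18=180, Z2→Bravo 11·18=198, Z3→Bravo 13·6=78, Z4→Bravo 2·16=32. Service 488; fixed 4; total 492.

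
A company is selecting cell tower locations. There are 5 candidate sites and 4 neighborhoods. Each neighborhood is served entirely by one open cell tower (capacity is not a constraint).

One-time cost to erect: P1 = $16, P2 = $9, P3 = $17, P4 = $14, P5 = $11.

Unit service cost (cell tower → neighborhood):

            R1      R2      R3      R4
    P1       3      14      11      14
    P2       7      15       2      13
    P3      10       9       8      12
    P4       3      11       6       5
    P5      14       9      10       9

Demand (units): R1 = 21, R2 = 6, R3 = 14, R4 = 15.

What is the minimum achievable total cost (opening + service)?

For any fixed open set, each neighborhood goes to its cheapest open site; total = fixed + service.
{P2, P4, P5}: R1→P4 3·21=63, R2→P5 9·6=54, R3→P2 2·14=28, R4→P4 5·15=75. Service 220; fixed 34; total 254.
{P2, P4}: R1→P4 3·21=63, R2→P4 11·6=66, R3→P2 2·14=28, R4→P4 5·15=75. Service 232; fixed 23; total 255.
{P2, P3, P4}: service 220 + fixed 40 = 260
{P1, P2, P3, P4, P5}: service 220 + fixed 67 = 287
No other subset beats 254.

Minimum total cost: 254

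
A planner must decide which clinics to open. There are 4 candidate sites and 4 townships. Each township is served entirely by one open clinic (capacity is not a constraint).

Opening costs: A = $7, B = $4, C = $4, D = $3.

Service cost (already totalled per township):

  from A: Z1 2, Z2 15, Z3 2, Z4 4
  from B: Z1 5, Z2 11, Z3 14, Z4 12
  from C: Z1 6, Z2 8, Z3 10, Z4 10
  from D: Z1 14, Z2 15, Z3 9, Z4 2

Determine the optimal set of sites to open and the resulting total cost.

For any fixed open set, each township goes to its cheapest open site; total = fixed + service.
{A, C}: Z1→A 2, Z2→C 8, Z3→A 2, Z4→A 4. Service 16; fixed 11; total 27.
{A, C, D}: service 14 + fixed 14 = 28
{A}: service 23 + fixed 7 = 30
{A, B, C, D}: Z1→A 2, Z2→C 8, Z3→A 2, Z4→D 2. Service 14; fixed 18; total 32.
(All 15 nonempty subsets were checked; A and C is lowest.)

Open A and C; minimum total cost 27.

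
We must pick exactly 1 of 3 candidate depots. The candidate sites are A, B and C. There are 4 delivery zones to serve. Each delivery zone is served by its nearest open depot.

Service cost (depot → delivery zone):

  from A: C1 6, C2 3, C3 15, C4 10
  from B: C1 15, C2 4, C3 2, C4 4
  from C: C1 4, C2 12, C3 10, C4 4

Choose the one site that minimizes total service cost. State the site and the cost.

Choose B only; total service cost 25.

With exactly 1 open, each delivery zone uses its cheapest among the chosen.
{B}: C1→B 15, C2→B 4, C3→B 2, C4→B 4. Service cost 25.
{C}: service cost 30
{A}: service cost 34
Among all 3 size-1 choices, {B} is lowest.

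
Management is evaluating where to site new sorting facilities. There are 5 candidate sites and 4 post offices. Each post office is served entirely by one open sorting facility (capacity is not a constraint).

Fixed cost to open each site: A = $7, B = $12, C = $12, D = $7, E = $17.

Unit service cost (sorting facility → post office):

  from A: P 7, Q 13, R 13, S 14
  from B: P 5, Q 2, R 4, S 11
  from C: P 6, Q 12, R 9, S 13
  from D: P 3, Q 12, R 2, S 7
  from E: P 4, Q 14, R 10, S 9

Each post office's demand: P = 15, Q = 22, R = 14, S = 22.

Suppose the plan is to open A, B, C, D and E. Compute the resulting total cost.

Each post office is assigned to its cheapest site among the open ones.
{A, B, C, D, E}: P→D 3·15=45, Q→B 2·22=44, R→D 2·14=28, S→D 7·22=154. Service 271; fixed 55; total 326.

Total cost: 326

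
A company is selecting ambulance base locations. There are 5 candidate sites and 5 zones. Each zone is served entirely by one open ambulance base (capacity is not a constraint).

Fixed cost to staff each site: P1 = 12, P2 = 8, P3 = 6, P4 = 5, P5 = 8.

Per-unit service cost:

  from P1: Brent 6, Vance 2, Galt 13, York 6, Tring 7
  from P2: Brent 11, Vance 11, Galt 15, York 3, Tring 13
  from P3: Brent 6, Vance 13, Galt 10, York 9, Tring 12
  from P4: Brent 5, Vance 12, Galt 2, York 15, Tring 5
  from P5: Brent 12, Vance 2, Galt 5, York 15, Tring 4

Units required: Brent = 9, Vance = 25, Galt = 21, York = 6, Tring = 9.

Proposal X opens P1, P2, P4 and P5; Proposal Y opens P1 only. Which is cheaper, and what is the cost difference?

Proposal X is cheaper by 264.

Proposal X: {P1, P2, P4, P5}: Brent→P4 5·9=45, Vance→P1 2·25=50, Galt→P4 2·21=42, York→P2 3·6=18, Tring→P5 4·9=36. Service 191; fixed 33; total 224.
Proposal Y: {P1}: Brent→P1 6·9=54, Vance→P1 2·25=50, Galt→P1 13·21=273, York→P1 6·6=36, Tring→P1 7·9=63. Service 476; fixed 12; total 488.
Difference: |224 − 488| = 264.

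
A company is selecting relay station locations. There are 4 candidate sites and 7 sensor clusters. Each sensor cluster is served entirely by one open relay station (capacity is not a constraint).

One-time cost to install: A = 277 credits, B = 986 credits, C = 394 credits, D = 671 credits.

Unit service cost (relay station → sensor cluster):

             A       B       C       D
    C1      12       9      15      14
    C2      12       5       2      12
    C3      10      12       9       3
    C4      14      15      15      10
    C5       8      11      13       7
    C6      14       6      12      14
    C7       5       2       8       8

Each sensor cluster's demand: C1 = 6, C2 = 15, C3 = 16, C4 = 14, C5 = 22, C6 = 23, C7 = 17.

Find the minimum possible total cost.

For any fixed open set, each sensor cluster goes to its cheapest open site; total = fixed + service.
{A}: C1→A 12·6=72, C2→A 12·15=180, C3→A 10·16=160, C4→A 14·14=196, C5→A 8·22=176, C6→A 14·23=322, C7→A 5·17=85. Service 1191; fixed 277; total 1468.
{C}: service 1172 + fixed 394 = 1566
{A, C}: service 979 + fixed 671 = 1650
{A, B, C, D}: C1→B 9·6=54, C2→C 2·15=30, C3→D 3·16=48, C4→D 10·14=140, C5→D 7·22=154, C6→B 6·23=138, C7→B 2·17=34. Service 598; fixed 2328; total 2926.
No other subset beats 1468.

Minimum total cost: 1468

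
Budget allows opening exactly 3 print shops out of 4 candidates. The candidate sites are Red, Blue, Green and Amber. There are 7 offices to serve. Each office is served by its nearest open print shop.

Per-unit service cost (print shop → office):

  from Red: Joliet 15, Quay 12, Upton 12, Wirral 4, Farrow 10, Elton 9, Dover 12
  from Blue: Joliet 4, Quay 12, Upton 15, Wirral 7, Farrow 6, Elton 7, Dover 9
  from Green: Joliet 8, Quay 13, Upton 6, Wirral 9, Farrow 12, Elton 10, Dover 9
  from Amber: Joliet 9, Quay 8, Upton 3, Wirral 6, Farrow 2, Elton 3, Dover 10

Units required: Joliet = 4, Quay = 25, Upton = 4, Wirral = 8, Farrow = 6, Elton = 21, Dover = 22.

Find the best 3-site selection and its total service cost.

Choose Red, Blue and Amber; total service cost 533.

With exactly 3 open, each office uses its cheapest among the chosen.
{Red, Blue, Amber}: Joliet→Blue 4·4=16, Quay→Amber 8·25=200, Upton→Amber 3·4=12, Wirral→Red 4·8=32, Farrow→Amber 2·6=12, Elton→Amber 3·21=63, Dover→Blue 9·22=198. Service cost 533.
{Red, Green, Amber}: service cost 549
{Blue, Green, Amber}: service cost 549
Among all 4 size-3 choices, {Red, Blue, Amber} is lowest.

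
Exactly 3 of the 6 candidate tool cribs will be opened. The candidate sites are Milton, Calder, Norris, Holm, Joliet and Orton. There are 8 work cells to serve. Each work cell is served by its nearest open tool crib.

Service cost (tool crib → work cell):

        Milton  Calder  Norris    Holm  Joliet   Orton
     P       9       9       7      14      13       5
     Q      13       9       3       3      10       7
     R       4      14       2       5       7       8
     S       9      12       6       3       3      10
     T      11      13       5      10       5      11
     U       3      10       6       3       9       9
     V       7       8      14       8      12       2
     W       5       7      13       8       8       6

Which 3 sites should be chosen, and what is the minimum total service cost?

With exactly 3 open, each work cell uses its cheapest among the chosen.
{Norris, Holm, Orton}: P→Orton 5, Q→Norris 3, R→Norris 2, S→Holm 3, T→Norris 5, U→Holm 3, V→Orton 2, W→Orton 6. Service cost 29.
{Milton, Norris, Orton}: service cost 31
{Norris, Joliet, Orton}: service cost 32
Among all 20 size-3 choices, {Norris, Holm, Orton} is lowest.

Choose Norris, Holm and Orton; total service cost 29.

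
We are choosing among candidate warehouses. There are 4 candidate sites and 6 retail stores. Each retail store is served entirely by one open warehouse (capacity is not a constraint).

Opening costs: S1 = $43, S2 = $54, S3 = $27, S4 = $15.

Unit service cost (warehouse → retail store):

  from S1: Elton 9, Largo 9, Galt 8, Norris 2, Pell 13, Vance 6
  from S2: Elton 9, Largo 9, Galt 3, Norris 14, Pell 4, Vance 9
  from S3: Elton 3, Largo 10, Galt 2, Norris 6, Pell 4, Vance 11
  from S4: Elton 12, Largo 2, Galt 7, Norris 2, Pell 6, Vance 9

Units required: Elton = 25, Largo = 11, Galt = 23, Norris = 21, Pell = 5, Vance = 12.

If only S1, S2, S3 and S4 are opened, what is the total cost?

Total cost: 416

Each retail store is assigned to its cheapest site among the open ones.
{S1, S2, S3, S4}: Elton→S3 3·25=75, Largo→S4 2·11=22, Galt→S3 2·23=46, Norris→S1 2·21=42, Pell→S2 4·5=20, Vance→S1 6·12=72. Service 277; fixed 139; total 416.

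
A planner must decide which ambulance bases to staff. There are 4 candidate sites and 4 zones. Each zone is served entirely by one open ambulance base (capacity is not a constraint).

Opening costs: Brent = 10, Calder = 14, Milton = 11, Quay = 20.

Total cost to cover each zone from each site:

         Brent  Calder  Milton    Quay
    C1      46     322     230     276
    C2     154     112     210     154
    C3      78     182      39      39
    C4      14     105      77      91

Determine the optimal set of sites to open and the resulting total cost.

Open Brent, Calder and Milton; minimum total cost 246.

For any fixed open set, each zone goes to its cheapest open site; total = fixed + service.
{Brent, Calder, Milton}: C1→Brent 46, C2→Calder 112, C3→Milton 39, C4→Brent 14. Service 211; fixed 35; total 246.
{Brent, Calder, Quay}: C1→Brent 46, C2→Calder 112, C3→Quay 39, C4→Brent 14. Service 211; fixed 44; total 255.
{Brent, Calder, Milton, Quay}: C1→Brent 46, C2→Calder 112, C3→Milton 39, C4→Brent 14. Service 211; fixed 55; total 266.
{Brent}: service 292 + fixed 10 = 302
No other subset beats 246.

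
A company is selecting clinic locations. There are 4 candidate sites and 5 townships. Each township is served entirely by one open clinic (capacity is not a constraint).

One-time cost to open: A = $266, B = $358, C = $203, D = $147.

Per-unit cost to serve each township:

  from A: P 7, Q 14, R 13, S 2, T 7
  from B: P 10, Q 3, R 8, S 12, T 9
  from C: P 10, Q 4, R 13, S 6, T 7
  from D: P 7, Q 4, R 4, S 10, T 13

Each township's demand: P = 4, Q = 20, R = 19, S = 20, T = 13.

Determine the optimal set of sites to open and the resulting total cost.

Open D only; minimum total cost 700.

For any fixed open set, each township goes to its cheapest open site; total = fixed + service.
{D}: P→D 7·4=28, Q→D 4·20=80, R→D 4·19=76, S→D 10·20=200, T→D 13·13=169. Service 553; fixed 147; total 700.
{A, D}: P→A 7·4=28, Q→D 4·20=80, R→D 4·19=76, S→A 2·20=40, T→A 7·13=91. Service 315; fixed 413; total 728.
{C, D}: P→D 7·4=28, Q→C 4·20=80, R→D 4·19=76, S→C 6·20=120, T→C 7·13=91. Service 395; fixed 350; total 745.
{A, B, C, D}: service 295 + fixed 974 = 1269
No other subset beats 700.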